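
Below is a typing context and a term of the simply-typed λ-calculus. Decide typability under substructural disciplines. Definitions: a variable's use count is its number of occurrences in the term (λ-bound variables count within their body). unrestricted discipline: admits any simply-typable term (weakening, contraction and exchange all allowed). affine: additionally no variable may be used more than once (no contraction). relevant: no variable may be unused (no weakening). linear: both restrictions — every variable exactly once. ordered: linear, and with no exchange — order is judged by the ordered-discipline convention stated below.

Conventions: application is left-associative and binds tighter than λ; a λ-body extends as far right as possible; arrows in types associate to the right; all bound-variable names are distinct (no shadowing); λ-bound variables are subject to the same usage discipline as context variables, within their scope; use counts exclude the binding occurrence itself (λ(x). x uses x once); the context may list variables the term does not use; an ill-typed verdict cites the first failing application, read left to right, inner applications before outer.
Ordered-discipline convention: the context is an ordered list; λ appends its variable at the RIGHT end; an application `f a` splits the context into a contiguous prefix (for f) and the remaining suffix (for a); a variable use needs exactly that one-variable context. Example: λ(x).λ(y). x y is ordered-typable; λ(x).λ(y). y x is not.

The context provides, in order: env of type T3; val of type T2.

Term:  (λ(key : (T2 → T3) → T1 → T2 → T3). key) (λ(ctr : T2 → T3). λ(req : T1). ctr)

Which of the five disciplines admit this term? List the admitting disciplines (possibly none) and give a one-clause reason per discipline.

admitted by: affine, unrestricted
variable uses: env ×0; val ×0; key (bound) ×1; ctr (bound) ×1; req (bound) ×0
order of uses: key, ctr
typing: ✓ — (T2 → T3) → T1 → T2 → T3
ordered: ✗, unused: env, val, req — weakening required
linear: ✗, unused: env, val, req — weakening required
affine: ✓, env, val, key, ctr, req: no repeats, contraction unneeded
relevant: ✗, unused: env, val, req — weakening required
unrestricted: ✓, type-checks ((T2 → T3) → T1 → T2 → T3) and nothing is barred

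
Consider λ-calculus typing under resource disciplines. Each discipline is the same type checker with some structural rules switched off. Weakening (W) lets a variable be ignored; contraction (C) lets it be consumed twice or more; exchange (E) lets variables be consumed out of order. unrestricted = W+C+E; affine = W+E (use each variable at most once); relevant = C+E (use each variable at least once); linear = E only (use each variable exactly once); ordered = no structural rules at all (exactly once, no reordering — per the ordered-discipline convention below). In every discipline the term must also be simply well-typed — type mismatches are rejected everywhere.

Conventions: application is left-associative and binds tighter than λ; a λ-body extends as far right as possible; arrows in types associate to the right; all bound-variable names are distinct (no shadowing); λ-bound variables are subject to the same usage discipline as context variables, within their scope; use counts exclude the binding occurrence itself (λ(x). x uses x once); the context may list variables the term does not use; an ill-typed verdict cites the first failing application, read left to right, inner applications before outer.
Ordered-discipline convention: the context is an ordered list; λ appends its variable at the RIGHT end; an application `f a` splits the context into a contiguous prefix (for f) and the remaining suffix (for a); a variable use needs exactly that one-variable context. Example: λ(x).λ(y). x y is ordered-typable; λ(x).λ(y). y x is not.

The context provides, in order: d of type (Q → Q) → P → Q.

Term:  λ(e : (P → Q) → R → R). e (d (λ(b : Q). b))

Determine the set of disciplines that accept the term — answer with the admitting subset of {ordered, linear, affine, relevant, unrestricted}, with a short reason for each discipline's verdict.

admitting disciplines: linear, affine, relevant, unrestricted
counts: d: 1, e (λ-bound): 1, b (λ-bound): 1
left-to-right use order: e, d, b
typing: the term checks, with type ((P → Q) → R → R) → R → R
ordered: ✗, use order e, d, b needs exchange
linear: ✓, exactly-once usage across d, e, b
affine: ✓, at most one use each (d, e, b)
relevant: ✓, every one of d, e, b appears
unrestricted: ✓, type-checks (((P → Q) → R → R) → R → R) and nothing is barred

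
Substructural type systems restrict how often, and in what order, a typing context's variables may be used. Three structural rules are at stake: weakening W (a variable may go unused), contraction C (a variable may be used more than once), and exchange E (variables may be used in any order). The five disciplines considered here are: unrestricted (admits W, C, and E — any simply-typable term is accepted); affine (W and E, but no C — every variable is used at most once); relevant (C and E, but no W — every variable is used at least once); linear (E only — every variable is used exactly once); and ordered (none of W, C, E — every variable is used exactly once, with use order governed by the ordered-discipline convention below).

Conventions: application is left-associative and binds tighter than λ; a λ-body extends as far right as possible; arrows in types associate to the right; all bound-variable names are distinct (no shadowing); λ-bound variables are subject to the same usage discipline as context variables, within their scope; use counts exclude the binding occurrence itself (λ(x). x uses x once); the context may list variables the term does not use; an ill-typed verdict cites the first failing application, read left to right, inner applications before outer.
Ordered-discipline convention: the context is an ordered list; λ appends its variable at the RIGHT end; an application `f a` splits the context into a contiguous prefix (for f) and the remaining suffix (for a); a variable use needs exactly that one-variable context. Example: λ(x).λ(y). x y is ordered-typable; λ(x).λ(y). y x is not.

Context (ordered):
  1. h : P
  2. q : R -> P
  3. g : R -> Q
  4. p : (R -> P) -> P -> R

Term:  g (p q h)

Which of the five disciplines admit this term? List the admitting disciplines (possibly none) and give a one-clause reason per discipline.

accepted by: linear, affine, relevant, unrestricted
counts: h ×1; q ×1; g ×1; p ×1
uses in reading order: g, p, q, h
typing: ✓ — Q
ordered: ✗, needs exchange: uses follow g, p, q, h
linear: ✓, exactly-once usage across h, q, g, p
affine: ✓, at most one use each (h, q, g, p)
relevant: ✓, at least one use each (h, q, g, p)
unrestricted: ✓, typability at Q is all that's needed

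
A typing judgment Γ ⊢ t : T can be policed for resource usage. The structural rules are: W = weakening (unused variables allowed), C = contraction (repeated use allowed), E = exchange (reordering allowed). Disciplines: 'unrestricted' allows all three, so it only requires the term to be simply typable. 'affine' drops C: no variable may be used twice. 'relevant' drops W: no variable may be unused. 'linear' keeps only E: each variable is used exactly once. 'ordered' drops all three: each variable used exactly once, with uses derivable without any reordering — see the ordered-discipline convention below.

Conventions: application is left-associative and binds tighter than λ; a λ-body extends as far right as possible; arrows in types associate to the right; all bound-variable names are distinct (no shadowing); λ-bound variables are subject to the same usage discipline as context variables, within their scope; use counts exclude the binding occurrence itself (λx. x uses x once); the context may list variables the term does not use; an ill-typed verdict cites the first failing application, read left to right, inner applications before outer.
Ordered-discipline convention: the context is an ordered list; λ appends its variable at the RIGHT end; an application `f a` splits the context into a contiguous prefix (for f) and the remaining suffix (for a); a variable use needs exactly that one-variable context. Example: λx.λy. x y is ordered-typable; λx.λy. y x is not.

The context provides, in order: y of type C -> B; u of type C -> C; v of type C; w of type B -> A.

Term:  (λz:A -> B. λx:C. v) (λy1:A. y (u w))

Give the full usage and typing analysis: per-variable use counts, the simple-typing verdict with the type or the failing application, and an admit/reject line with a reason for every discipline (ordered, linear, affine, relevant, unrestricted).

use counts: y=1; u=1; v=1; w=1; z (λ-bound)=0; x (λ-bound)=0; y1 (λ-bound)=0
use order (left to right): v, y, u, w
typing: ill-typed: a function awaiting C gets B -> A
ordered: ✗, a type mismatch blocks all five
linear: ✗, the type mismatch rejects it
affine: ✗, not simply typable
relevant: ✗, fails simple typing
unrestricted: ✗, a type mismatch blocks all five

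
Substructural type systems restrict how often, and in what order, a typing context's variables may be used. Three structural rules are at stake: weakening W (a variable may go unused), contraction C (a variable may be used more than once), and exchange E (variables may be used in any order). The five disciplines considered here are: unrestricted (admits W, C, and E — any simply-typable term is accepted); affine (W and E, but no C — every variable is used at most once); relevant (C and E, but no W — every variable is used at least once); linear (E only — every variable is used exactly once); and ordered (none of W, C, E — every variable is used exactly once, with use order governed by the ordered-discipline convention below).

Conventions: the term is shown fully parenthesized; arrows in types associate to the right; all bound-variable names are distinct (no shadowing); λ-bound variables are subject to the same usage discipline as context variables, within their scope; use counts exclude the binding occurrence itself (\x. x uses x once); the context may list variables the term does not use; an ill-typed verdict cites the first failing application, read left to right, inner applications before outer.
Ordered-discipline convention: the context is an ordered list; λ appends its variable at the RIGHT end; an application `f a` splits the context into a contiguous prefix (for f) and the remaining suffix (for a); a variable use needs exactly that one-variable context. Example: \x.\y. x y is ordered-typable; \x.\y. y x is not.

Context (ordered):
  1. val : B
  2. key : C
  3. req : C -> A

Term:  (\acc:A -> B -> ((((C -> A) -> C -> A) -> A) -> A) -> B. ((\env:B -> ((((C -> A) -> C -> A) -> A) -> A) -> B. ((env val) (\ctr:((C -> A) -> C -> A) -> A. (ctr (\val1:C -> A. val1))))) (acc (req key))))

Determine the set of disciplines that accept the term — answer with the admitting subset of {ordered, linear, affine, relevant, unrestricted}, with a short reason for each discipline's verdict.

admitted in: linear, affine, relevant, unrestricted
use counts: val: 1×; key: 1×; req: 1×; acc (λ-bound): 1×; env (λ-bound): 1×; ctr (λ-bound): 1×; val1 (λ-bound): 1×
order of uses: env, val, ctr, val1, acc, req, key
typing: well-typed — term : (A -> B -> ((((C -> A) -> C -> A) -> A) -> A) -> B) -> B
ordered: ✗ — needs exchange: uses follow env, val, ctr, val1, acc, req, key
linear: ✓ — each of val, key, req, acc, env, ctr, val1 used exactly once
affine: ✓ — val, key, req, acc, env, ctr, val1: no repeats, contraction unneeded
relevant: ✓ — every one of val, key, req, acc, env, ctr, val1 appears
unrestricted: ✓ — simply typable at (A -> B -> ((((C -> A) -> C -> A) -> A) -> A) -> B) -> B; W, C, E all held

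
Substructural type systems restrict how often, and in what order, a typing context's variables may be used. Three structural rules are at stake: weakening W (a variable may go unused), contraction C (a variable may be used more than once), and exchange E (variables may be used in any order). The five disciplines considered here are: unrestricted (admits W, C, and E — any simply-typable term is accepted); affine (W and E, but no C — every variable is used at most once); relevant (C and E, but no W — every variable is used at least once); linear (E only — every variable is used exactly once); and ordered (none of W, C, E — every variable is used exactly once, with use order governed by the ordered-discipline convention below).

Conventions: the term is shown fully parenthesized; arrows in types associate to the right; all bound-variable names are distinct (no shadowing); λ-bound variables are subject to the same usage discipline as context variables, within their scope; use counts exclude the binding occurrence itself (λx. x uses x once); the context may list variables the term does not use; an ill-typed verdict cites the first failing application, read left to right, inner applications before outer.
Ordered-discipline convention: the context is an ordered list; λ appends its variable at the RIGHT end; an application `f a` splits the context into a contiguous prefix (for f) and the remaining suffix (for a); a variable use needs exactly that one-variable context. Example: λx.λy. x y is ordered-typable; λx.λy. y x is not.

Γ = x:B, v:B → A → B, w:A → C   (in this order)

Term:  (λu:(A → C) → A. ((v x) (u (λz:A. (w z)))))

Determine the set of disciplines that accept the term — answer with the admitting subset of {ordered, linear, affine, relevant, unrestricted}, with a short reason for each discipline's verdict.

accepted by: linear, affine, relevant, unrestricted
variable uses: x: 1×; v: 1×; w: 1×; u [bound]: 1×; z [bound]: 1×
use order (left to right): v, x, u, w, z
typing: the term checks, with type ((A → C) → A) → B
ordered ✗ (no ordered split (uses run v, x, u, w, z))
linear ✓ (x, v, w, u, z: one use apiece)
affine ✓ (none of x, v, w, u, z used more than once)
relevant ✓ (none of x, v, w, u, z goes unused)
unrestricted ✓ (well-typed at ((A → C) → A) → B; no restrictions here)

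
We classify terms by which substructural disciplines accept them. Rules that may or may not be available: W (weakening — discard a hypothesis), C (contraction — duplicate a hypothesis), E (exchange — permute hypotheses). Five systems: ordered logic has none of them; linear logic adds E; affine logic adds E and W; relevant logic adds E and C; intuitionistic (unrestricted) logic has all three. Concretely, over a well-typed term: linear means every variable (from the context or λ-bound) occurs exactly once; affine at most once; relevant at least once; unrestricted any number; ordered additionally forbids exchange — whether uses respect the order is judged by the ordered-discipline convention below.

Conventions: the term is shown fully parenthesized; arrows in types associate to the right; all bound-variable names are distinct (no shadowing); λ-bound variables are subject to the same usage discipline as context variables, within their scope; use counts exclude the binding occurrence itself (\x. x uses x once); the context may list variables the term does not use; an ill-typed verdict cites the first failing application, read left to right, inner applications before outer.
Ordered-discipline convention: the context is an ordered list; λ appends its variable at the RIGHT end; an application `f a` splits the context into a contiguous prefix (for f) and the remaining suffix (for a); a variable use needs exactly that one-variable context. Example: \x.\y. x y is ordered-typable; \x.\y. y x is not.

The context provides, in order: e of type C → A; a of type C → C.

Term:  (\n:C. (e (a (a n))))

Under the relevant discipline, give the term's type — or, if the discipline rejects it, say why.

term : C → A
use counts: e ×1; a ×2; n (bound) ×1
order of uses: e, a, a, n
typing: well-typed at C → A
across the five disciplines: ordered ✗, linear ✗, affine ✗, relevant ✓, unrestricted ✓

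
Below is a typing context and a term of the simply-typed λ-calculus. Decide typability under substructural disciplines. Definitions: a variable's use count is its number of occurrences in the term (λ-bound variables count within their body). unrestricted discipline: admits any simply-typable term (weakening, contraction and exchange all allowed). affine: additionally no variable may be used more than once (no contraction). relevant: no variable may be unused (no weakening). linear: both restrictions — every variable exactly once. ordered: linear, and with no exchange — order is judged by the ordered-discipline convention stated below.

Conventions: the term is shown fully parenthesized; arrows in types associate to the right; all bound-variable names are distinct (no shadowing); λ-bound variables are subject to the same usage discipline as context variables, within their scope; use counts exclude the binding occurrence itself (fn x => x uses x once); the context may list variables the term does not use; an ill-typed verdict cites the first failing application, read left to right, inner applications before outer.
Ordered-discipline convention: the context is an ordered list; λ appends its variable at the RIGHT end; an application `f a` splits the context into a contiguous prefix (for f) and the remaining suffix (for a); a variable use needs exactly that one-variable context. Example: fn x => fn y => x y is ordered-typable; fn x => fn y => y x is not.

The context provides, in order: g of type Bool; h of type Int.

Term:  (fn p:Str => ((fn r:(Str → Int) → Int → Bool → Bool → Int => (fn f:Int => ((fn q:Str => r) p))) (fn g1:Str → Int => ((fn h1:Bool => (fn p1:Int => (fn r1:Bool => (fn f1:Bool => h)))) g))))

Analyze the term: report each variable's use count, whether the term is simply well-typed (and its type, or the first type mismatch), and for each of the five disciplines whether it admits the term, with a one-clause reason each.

usage: g=1; h=1; p [bound]=1; r [bound]=1; f [bound]=0; q [bound]=0; g1 [bound]=0; h1 [bound]=0; p1 [bound]=0; r1 [bound]=0; f1 [bound]=0
left-to-right use order: r, p, h, g
typing: ✓ — Str → Int → (Str → Int) → Int → Bool → Bool → Int
ordered ✗ (unused: f, q, g1, h1, p1, r1, f1 — weakening required)
linear ✗ (unused: f, q, g1, h1, p1, r1, f1 — weakening required)
affine ✓ (no duplicate uses among g, h, p, r, f, q, g1, h1, p1, r1, f1)
relevant ✗ (unused: f, q, g1, h1, p1, r1, f1 — weakening required)
unrestricted ✓ (well-typed at Str → Int → (Str → Int) → Int → Bool → Bool → Int; no restrictions here)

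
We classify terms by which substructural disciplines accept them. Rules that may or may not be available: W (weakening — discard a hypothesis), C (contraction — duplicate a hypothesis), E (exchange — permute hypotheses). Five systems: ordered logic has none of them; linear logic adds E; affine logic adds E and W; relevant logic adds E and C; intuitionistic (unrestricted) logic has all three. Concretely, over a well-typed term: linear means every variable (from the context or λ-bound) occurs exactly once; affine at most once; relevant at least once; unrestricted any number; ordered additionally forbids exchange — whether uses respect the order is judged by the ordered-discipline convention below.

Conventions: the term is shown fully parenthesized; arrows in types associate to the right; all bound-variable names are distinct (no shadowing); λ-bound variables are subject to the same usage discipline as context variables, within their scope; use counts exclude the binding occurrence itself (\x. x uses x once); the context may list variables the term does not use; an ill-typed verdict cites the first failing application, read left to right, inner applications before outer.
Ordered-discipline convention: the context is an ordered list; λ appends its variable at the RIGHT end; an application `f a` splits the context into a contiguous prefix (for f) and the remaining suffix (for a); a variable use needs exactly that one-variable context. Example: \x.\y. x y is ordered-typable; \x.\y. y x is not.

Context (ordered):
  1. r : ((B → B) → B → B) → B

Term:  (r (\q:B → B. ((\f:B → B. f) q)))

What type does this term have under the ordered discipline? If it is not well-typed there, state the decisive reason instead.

term : B
usage: r: 1×; q (bound): 1×; f (bound): 1×
left-to-right use order: r, f, q
typing: well-typed at B
summary: ordered ✓ · linear ✓ · affine ✓ · relevant ✓ · unrestricted ✓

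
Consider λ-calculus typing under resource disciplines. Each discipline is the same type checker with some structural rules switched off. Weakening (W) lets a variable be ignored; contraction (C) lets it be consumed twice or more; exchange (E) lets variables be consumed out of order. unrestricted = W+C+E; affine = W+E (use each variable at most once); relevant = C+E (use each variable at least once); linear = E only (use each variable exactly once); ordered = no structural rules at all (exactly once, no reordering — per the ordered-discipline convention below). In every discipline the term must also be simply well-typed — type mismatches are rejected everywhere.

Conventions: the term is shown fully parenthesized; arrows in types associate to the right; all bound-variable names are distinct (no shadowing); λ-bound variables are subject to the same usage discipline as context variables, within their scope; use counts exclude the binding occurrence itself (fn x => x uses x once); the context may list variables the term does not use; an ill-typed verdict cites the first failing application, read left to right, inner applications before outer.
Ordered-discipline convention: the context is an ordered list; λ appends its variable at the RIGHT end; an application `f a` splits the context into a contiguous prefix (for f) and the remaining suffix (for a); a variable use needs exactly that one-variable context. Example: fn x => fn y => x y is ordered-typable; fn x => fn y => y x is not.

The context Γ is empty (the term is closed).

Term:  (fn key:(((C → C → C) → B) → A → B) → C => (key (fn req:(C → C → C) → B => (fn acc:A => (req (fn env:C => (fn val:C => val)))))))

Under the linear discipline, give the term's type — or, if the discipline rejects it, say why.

not well-typed under linear — acc, env left unused
use counts: key (bound): 1×, req (bound): 1×, acc (bound): 0×, env (bound): 0×, val (bound): 1×
use order (left to right): key, req, val
typing: the term checks, with type ((((C → C → C) → B) → A → B) → C) → C
all disciplines: ordered ✗, linear ✗, affine ✓, relevant ✗, unrestricted ✓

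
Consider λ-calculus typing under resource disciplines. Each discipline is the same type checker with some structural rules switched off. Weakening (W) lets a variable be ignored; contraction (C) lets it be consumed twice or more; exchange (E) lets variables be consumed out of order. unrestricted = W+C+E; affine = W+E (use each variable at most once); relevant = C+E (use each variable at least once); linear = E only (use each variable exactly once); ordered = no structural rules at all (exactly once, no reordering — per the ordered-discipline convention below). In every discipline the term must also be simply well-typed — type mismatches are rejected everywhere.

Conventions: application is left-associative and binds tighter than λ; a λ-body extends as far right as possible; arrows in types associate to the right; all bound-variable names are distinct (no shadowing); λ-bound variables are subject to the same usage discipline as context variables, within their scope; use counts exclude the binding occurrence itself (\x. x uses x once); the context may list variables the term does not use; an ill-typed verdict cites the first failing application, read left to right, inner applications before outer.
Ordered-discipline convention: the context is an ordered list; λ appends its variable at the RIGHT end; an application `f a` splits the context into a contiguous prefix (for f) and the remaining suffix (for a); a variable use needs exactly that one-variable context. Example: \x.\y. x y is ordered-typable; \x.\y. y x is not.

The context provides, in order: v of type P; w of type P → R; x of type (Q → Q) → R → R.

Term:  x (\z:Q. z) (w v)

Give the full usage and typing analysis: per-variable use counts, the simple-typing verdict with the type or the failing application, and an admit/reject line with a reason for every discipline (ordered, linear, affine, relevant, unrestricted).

variable uses: v ×1, w ×1, x ×1, z (λ-bound) ×1
left-to-right use order: x, z, w, v
typing: ✓ — R
ordered: ✗ — use order x, z, w, v needs exchange
linear: ✓ — single use per variable (v, w, x, z)
affine: ✓ — v, w, x, z: no repeats, contraction unneeded
relevant: ✓ — at least one use each (v, w, x, z)
unrestricted: ✓ — well-typed at R; no restrictions here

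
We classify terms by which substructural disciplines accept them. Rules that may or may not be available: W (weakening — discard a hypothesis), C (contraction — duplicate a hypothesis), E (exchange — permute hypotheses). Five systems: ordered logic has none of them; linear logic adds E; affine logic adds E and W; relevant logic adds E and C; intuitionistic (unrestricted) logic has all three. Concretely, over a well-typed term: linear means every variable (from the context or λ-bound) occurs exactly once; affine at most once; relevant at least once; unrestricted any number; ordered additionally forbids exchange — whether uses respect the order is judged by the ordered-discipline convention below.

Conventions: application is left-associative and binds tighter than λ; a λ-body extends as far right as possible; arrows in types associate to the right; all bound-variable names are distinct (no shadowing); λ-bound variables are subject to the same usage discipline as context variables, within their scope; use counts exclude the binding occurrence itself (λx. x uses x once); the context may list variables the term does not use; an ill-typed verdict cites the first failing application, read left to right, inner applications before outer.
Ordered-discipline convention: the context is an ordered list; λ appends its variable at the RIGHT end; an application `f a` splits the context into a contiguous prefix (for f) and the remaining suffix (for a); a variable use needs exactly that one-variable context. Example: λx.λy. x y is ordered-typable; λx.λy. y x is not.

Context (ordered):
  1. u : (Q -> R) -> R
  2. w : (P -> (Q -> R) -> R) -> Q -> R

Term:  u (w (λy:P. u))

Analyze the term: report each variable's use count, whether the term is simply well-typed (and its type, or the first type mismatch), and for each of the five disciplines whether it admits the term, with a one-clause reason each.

variable uses: u: 2×, w: 1×, y (λ-bound): 0×
order of uses: u, w, u
typing: the term checks, with type R
ordered: ✗ — repeated use of u ×2; needs weakening: y unused
linear: ✗ — repeated use of u ×2; needs weakening: y unused
affine: ✗ — repeated use of u ×2
relevant: ✗ — needs weakening: y unused
unrestricted: ✓ — type-checks (R) and nothing is barred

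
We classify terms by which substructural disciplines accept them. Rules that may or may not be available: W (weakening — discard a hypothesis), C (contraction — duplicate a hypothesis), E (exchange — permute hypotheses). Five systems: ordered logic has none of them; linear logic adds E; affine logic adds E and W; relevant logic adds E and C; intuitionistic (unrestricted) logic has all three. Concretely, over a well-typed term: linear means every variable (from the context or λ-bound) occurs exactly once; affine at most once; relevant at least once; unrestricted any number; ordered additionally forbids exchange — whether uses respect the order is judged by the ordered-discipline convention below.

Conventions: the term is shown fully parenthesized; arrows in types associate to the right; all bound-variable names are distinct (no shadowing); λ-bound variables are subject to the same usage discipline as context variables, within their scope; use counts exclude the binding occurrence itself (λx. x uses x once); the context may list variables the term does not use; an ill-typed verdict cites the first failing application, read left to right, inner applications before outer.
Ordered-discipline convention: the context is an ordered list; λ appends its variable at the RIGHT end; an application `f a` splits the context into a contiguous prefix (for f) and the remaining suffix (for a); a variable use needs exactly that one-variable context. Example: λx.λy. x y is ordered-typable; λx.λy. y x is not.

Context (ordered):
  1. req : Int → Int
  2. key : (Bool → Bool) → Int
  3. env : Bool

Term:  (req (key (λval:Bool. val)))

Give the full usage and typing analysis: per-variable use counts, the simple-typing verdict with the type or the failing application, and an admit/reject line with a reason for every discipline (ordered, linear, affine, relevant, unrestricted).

usage: req: 1, key: 1, env: 0, val (λ-bound): 1
uses in reading order: req, key, val
typing: the term checks, with type Int
ordered ✗ (unused: env — weakening required)
linear ✗ (unused: env — weakening required)
affine ✓ (none of req, key, env, val used more than once)
relevant ✗ (unused: env — weakening required)
unrestricted ✓ (typability at Int is all that's needed)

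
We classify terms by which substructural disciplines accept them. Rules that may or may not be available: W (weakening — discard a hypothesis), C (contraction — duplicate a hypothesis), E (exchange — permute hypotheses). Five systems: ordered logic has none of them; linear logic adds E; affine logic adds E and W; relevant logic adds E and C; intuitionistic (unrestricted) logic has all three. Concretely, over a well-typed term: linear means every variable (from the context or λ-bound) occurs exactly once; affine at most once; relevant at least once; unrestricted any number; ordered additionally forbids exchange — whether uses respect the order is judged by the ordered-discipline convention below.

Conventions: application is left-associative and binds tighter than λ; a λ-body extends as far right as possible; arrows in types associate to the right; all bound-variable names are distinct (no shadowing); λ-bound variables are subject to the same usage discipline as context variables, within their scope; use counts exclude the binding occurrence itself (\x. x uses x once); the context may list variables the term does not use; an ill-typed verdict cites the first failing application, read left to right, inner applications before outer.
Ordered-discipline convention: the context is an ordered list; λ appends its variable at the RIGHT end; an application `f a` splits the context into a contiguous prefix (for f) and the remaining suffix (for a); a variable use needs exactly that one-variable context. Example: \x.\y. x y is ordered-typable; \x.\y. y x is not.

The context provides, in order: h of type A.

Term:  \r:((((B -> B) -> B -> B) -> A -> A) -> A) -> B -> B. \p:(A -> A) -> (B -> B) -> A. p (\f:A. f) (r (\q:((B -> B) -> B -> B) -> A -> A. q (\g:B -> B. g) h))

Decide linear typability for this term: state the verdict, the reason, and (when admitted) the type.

yes — single use per variable (h, r, p, f, q, g); term : (((((B -> B) -> B -> B) -> A -> A) -> A) -> B -> B) -> ((A -> A) -> (B -> B) -> A) -> A
usage: h ×1, r [bound] ×1, p [bound] ×1, f [bound] ×1, q [bound] ×1, g [bound] ×1
use order (left to right): p, f, r, q, g, h
typing: well-typed — term : (((((B -> B) -> B -> B) -> A -> A) -> A) -> B -> B) -> ((A -> A) -> (B -> B) -> A) -> A
across the five disciplines: ordered ✗, linear ✓, affine ✓, relevant ✓, unrestricted ✓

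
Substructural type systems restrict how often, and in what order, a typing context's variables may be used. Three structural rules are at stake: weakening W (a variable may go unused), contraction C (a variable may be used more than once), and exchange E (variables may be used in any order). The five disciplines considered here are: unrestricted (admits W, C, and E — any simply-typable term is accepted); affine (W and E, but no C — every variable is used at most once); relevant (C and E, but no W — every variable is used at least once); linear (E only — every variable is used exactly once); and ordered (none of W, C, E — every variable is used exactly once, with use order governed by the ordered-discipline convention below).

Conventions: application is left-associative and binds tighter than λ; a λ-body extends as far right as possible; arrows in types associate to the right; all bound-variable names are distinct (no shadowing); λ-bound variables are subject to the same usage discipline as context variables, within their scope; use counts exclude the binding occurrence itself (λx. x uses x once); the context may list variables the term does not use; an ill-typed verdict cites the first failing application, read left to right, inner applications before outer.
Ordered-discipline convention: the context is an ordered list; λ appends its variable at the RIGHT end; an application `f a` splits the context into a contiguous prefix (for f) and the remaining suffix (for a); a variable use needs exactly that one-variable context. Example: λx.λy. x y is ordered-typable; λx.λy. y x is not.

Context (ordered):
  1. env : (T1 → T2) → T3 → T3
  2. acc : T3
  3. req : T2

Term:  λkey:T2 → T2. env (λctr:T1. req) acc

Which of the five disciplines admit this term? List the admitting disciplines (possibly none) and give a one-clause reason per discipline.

admitting disciplines: affine, unrestricted
counts: env ×1, acc ×1, req ×1, key [bound] ×0, ctr [bound] ×0
left-to-right use order: env, req, acc
typing: well-typed — term : (T2 → T2) → T3
ordered: ✗ — key, ctr never used (weakening)
linear: ✗ — key, ctr never used (weakening)
affine: ✓ — at most one use each (env, acc, req, key, ctr)
relevant: ✗ — key, ctr never used (weakening)
unrestricted: ✓ — typability at (T2 → T2) → T3 is all that's needed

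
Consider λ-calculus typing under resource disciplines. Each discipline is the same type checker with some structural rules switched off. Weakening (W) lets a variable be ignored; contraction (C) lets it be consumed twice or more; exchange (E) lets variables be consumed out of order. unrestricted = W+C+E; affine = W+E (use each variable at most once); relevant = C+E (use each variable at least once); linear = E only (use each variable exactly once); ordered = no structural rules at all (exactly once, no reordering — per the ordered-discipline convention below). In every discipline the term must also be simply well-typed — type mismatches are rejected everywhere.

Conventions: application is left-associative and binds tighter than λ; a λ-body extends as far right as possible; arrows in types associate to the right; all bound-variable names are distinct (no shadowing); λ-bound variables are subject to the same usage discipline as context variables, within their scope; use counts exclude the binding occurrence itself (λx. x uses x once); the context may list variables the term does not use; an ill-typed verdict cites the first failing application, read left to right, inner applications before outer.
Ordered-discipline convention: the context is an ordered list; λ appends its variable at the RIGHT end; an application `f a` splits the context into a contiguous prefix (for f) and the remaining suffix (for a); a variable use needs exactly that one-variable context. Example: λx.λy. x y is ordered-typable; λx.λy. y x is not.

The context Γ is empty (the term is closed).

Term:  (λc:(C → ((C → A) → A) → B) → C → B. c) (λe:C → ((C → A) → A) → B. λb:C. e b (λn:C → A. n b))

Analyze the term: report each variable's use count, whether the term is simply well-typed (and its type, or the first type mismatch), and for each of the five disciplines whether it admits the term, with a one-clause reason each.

variable uses: c (λ-bound)=1; e (λ-bound)=1; b (λ-bound)=2; n (λ-bound)=1
uses in reading order: c, e, b, n, b
typing: well-typed — term : (C → ((C → A) → A) → B) → C → B
ordered: ✗ — needs contraction — b ×2
linear: ✗ — needs contraction — b ×2
affine: ✗ — needs contraction — b ×2
relevant: ✓ — none of c, e, b, n goes unused
unrestricted: ✓ — well-typed at (C → ((C → A) → A) → B) → C → B; no restrictions here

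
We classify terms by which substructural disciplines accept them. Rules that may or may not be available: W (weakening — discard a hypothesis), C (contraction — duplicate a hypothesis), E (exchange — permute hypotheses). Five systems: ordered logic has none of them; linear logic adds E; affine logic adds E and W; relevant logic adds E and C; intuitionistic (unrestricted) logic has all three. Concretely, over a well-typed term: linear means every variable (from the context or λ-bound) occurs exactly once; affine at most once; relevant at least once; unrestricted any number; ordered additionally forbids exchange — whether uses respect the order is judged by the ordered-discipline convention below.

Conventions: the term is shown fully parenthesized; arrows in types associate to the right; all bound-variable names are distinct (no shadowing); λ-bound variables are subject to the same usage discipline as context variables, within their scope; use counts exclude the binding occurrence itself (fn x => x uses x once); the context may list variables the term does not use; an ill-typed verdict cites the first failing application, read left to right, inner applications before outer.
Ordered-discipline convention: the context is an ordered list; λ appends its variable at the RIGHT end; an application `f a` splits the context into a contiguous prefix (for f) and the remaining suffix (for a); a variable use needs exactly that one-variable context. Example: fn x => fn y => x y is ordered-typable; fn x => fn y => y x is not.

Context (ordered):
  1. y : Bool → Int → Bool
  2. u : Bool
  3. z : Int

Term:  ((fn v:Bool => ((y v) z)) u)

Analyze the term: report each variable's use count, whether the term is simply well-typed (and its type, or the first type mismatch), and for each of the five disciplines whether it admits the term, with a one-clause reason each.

variable uses: y: 1; u: 1; z: 1; v (bound): 1
uses in reading order: y, v, z, u
typing: well-typed at Bool
ordered ✗ (no ordered split (uses run y, v, z, u))
linear ✓ (single use per variable (y, u, z, v))
affine ✓ (none of y, u, z, v used more than once)
relevant ✓ (at least one use each (y, u, z, v))
unrestricted ✓ (well-typed at Bool; no restrictions here)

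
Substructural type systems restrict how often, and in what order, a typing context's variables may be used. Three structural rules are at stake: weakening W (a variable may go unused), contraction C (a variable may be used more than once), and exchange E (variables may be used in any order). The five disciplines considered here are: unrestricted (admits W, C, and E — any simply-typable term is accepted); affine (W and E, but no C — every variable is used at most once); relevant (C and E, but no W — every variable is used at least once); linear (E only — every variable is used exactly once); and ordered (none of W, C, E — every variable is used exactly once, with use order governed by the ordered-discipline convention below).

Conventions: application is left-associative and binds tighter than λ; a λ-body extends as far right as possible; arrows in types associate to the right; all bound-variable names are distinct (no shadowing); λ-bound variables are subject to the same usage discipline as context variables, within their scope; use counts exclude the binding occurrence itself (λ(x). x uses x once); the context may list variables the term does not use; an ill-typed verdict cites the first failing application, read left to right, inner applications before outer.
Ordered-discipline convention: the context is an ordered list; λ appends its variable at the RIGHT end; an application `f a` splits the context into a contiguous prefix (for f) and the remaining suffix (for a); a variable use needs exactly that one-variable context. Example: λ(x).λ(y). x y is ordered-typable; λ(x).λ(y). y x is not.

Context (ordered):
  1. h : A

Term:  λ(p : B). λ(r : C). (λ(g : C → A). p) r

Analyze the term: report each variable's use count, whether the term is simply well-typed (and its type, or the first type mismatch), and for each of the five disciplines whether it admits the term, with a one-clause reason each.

counts: h: 0; p [bound]: 1; r [bound]: 1; g [bound]: 0
use order (left to right): p, r
typing: ill-typed: an argument C mismatches the expected C → A
ordered: ✗ — a type mismatch blocks all five
linear: ✗ — the type mismatch rejects it
affine: ✗ — not simply typable
relevant: ✗ — fails simple typing
unrestricted: ✗ — a type mismatch blocks all five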